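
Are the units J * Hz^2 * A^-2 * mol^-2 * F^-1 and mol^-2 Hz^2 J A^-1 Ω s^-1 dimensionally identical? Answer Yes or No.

No

Left side:
  J = kg·m²·s⁻².
  Hz = s⁻¹.
  So Hz² = s⁻².
  F = kg⁻¹·m⁻²·s⁴·A².
  So F⁻¹ = kg·m²·s⁻⁴·A⁻².
  Combining: J·Hz²·A⁻²·mol⁻²·F⁻¹ = (kg·m²·s⁻²) · s⁻² · A⁻² · mol⁻² · (kg·m²·s⁻⁴·A⁻²) = kg²·m⁴·s⁻⁸·A⁻⁴·mol⁻².
Right side:
  Hz = 1/s = s⁻¹ (frequency is cycles per second).
  So Hz² = s⁻².
  J = N·m (work = force × distance),
      = kg·m²·s⁻².
  Ω = V/A (resistance = voltage per current),
      = kg·m²·s⁻³·A⁻².
  Combining: mol⁻²·Hz²·J·A⁻¹·Ω·s⁻¹ = mol⁻² · s⁻² · (kg·m²·s⁻²) · A⁻¹ · (kg·m²·s⁻³·A⁻²) · s⁻¹ = kg²·m⁴·s⁻⁸·A⁻³·mol⁻².
Left is kg²·m⁴·s⁻⁸·A⁻⁴·mol⁻²; right is kg²·m⁴·s⁻⁸·A⁻³·mol⁻² — different.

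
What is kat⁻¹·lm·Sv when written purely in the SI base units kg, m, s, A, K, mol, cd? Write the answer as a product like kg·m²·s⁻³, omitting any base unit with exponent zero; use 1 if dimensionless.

kat = s⁻¹·mol.
So kat⁻¹ = s·mol⁻¹.
lm = cd.
Sv = m²·s⁻².
Combining: kat⁻¹·lm·Sv = (s·mol⁻¹) · cd · (m²·s⁻²) = m²·s⁻¹·mol⁻¹·cd.

m²·s⁻¹·mol⁻¹·cd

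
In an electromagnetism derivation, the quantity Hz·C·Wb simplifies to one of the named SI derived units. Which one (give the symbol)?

J

Hz = s⁻¹.
C = s·A.
Wb = kg·m²·s⁻²·A⁻¹.
Combining: Hz·C·Wb = s⁻¹ · (s·A) · (kg·m²·s⁻²·A⁻¹) = kg·m²·s⁻².
kg·m²·s⁻² is the base-SI form of the joule.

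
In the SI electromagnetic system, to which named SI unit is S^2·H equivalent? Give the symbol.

S = 1/Ω (conductance is reciprocal resistance),
    = kg⁻¹·m⁻²·s³·A².
So S² = kg⁻²·m⁻⁴·s⁶·A⁴.
H = Wb/A (inductance = flux per current),
    = kg·m²·s⁻²·A⁻².
Combining: S²·H = (kg⁻²·m⁻⁴·s⁶·A⁴) · (kg·m²·s⁻²·A⁻²) = kg⁻¹·m⁻²·s⁴·A².
kg⁻¹·m⁻²·s⁴·A² is the base-SI form of the farad.

F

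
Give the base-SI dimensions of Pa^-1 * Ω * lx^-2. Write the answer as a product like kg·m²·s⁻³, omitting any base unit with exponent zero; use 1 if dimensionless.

m⁷·s⁻¹·A⁻²·cd⁻²

Pa = N/m² (pressure = force per area),
    = kg·m⁻¹·s⁻².
So Pa⁻¹ = kg⁻¹·m·s².
Ω = V/A (resistance = voltage per current),
    = kg·m²·s⁻³·A⁻².
lx = lm/m² (illuminance = luminous flux per area),
    = m⁻²·cd.
So lx⁻² = m⁴·cd⁻².
Combining: Pa⁻¹·Ω·lx⁻² = (kg⁻¹·m·s²) · (kg·m²·s⁻³·A⁻²) · (m⁴·cd⁻²) = m⁷·s⁻¹·A⁻²·cd⁻².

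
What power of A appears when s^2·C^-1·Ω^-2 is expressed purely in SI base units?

3

C = s·A.
So C⁻¹ = s⁻¹·A⁻¹.
Ω = kg·m²·s⁻³·A⁻².
So Ω⁻² = kg⁻²·m⁻⁴·s⁶·A⁴.
Combining: s²·C⁻¹·Ω⁻² = s² · (s⁻¹·A⁻¹) · (kg⁻²·m⁻⁴·s⁶·A⁴) = kg⁻²·m⁻⁴·s⁷·A³.
The exponent of A is 3.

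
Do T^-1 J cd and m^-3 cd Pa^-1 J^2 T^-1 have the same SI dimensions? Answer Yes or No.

Left side:
  T = kg·s⁻²·A⁻¹.
  So T⁻¹ = kg⁻¹·s²·A.
  J = kg·m²·s⁻².
  Combining: T⁻¹·J·cd = (kg⁻¹·s²·A) · (kg·m²·s⁻²) · cd = m²·A·cd.
Right side:
  Pa = N/m² (pressure = force per area),
      = kg·m⁻¹·s⁻².
  So Pa⁻¹ = kg⁻¹·m·s².
  J = N·m (work = force × distance),
      = kg·m²·s⁻².
  So J² = kg²·m⁴·s⁻⁴.
  T = Wb/m² (flux density = flux per area),
      = kg·s⁻²·A⁻¹.
  So T⁻¹ = kg⁻¹·s²·A.
  Combining: m⁻³·cd·Pa⁻¹·J²·T⁻¹ = m⁻³ · cd · (kg⁻¹·m·s²) · (kg²·m⁴·s⁻⁴) · (kg⁻¹·s²·A) = m²·A·cd.
Both reduce to m²·A·cd.

Yes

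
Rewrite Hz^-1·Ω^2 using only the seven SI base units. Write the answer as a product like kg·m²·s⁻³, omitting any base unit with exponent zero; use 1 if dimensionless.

Hz = 1/s = s⁻¹ (frequency is cycles per second).
So Hz⁻¹ = s.
Ω = V/A (resistance = voltage per current),
    = kg·m²·s⁻³·A⁻².
So Ω² = kg²·m⁴·s⁻⁶·A⁻⁴.
Combining: Hz⁻¹·Ω² = s · (kg²·m⁴·s⁻⁶·A⁻⁴) = kg²·m⁴·s⁻⁵·A⁻⁴.

kg²·m⁴·s⁻⁵·A⁻⁴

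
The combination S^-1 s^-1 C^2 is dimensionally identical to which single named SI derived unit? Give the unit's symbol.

S = 1/Ω (conductance is reciprocal resistance),
    = kg⁻¹·m⁻²·s³·A².
So S⁻¹ = kg·m²·s⁻³·A⁻².
C = A·s = s·A (charge = current × time).
So C² = s²·A².
Combining: S⁻¹·s⁻¹·C² = (kg·m²·s⁻³·A⁻²) · s⁻¹ · (s²·A²) = kg·m²·s⁻².
kg·m²·s⁻² is the base-SI form of the joule.

J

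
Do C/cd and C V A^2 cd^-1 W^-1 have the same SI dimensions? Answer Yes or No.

No

Left side:
  C = s·A.
  Combining: cd⁻¹·C = cd⁻¹ · (s·A) = s·A·cd⁻¹.
Right side:
  C = A·s = s·A (charge = current × time).
  V = W/A (potential = power per current),
      = kg·m²·s⁻³·A⁻¹.
  W = J/s (power = energy per time),
      = kg·m²·s⁻³.
  So W⁻¹ = kg⁻¹·m⁻²·s³.
  Combining: C·V·A²·cd⁻¹·W⁻¹ = (s·A) · (kg·m²·s⁻³·A⁻¹) · A² · cd⁻¹ · (kg⁻¹·m⁻²·s³) = s·A²·cd⁻¹.
Left is s·A·cd⁻¹; right is s·A²·cd⁻¹ — different.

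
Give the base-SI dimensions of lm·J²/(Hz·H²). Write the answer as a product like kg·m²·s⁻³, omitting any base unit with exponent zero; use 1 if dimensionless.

s·A⁴·cd

Hz = 1/s = s⁻¹ (frequency is cycles per second).
So Hz⁻¹ = s.
lm = cd·sr = cd (luminous flux; sr is dimensionless).
J = N·m (work = force × distance),
    = kg·m²·s⁻².
So J² = kg²·m⁴·s⁻⁴.
H = Wb/A (inductance = flux per current),
    = kg·m²·s⁻²·A⁻².
So H⁻² = kg⁻²·m⁻⁴·s⁴·A⁴.
Combining: Hz⁻¹·lm·J²·H⁻² = s · cd · (kg²·m⁴·s⁻⁴) · (kg⁻²·m⁻⁴·s⁴·A⁴) = s·A⁴·cd.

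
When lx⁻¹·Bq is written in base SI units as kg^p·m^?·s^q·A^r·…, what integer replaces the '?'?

2

lx = lm/m² (illuminance = luminous flux per area),
    = m⁻²·cd.
So lx⁻¹ = m²·cd⁻¹.
Bq = 1/s = s⁻¹ (activity is decays per second).
Combining: lx⁻¹·Bq = (m²·cd⁻¹) · s⁻¹ = m²·s⁻¹·cd⁻¹.
The exponent of m is 2.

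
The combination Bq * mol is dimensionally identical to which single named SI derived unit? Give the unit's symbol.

kat

Bq = s⁻¹.
Combining: Bq·mol = s⁻¹ · mol = s⁻¹·mol.
s⁻¹·mol is the base-SI form of the katal.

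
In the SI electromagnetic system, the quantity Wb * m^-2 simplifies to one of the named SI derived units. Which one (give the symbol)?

Wb = V·s (flux: a volt is a weber per second),
    = kg·m²·s⁻²·A⁻¹.
Combining: Wb·m⁻² = (kg·m²·s⁻²·A⁻¹) · m⁻² = kg·s⁻²·A⁻¹.
kg·s⁻²·A⁻¹ is the base-SI form of the tesla.

T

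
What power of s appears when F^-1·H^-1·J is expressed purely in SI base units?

-4

F = C/V (capacitance = charge per voltage),
    = A·s/(kg·m²·s⁻³·A⁻¹) (substituting C and V),
    = kg⁻¹·m⁻²·s⁴·A².
So F⁻¹ = kg·m²·s⁻⁴·A⁻².
H = Wb/A (inductance = flux per current),
    = kg·m²·s⁻²·A⁻².
So H⁻¹ = kg⁻¹·m⁻²·s²·A².
J = N·m (work = force × distance),
    = kg·m²·s⁻².
Combining: F⁻¹·H⁻¹·J = (kg·m²·s⁻⁴·A⁻²) · (kg⁻¹·m⁻²·s²·A²) · (kg·m²·s⁻²) = kg·m²·s⁻⁴.
The exponent of s is -4.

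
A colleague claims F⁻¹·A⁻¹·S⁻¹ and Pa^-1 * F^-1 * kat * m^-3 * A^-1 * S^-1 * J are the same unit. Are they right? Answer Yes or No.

Left side:
  F = C/V (capacitance = charge per voltage),
      = A·s/(kg·m²·s⁻³·A⁻¹) (substituting C and V),
      = kg⁻¹·m⁻²·s⁴·A².
  So F⁻¹ = kg·m²·s⁻⁴·A⁻².
  S = 1/Ω (conductance is reciprocal resistance),
      = kg⁻¹·m⁻²·s³·A².
  So S⁻¹ = kg·m²·s⁻³·A⁻².
  Combining: F⁻¹·A⁻¹·S⁻¹ = (kg·m²·s⁻⁴·A⁻²) · A⁻¹ · (kg·m²·s⁻³·A⁻²) = kg²·m⁴·s⁻⁷·A⁻⁵.
Right side:
  Pa = N/m² (pressure = force per area),
      = kg·m⁻¹·s⁻².
  So Pa⁻¹ = kg⁻¹·m·s².
  F = C/V (capacitance = charge per voltage),
      = A·s/(kg·m²·s⁻³·A⁻¹) (substituting C and V),
      = kg⁻¹·m⁻²·s⁴·A².
  So F⁻¹ = kg·m²·s⁻⁴·A⁻².
  kat = mol/s = s⁻¹·mol (catalytic activity).
  S = 1/Ω (conductance is reciprocal resistance),
      = kg⁻¹·m⁻²·s³·A².
  So S⁻¹ = kg·m²·s⁻³·A⁻².
  J = N·m (work = force × distance),
      = kg·m²·s⁻².
  Combining: Pa⁻¹·F⁻¹·kat·m⁻³·A⁻¹·S⁻¹·J = (kg⁻¹·m·s²) · (kg·m²·s⁻⁴·A⁻²) · (s⁻¹·mol) · m⁻³ · A⁻¹ · (kg·m²·s⁻³·A⁻²) · (kg·m²·s⁻²) = kg²·m⁴·s⁻⁸·A⁻⁵·mol.
Left is kg²·m⁴·s⁻⁷·A⁻⁵; right is kg²·m⁴·s⁻⁸·A⁻⁵·mol — different.

No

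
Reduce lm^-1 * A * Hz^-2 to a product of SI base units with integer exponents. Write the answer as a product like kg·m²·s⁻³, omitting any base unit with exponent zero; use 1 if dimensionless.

s²·A·cd⁻¹

lm = cd·sr = cd (luminous flux; sr is dimensionless).
So lm⁻¹ = cd⁻¹.
Hz = 1/s = s⁻¹ (frequency is cycles per second).
So Hz⁻² = s².
Combining: lm⁻¹·A·Hz⁻² = cd⁻¹ · A · s² = s²·A·cd⁻¹.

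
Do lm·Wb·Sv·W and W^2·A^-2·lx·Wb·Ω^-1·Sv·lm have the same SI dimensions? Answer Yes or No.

No

Left side:
  lm = cd.
  Wb = kg·m²·s⁻²·A⁻¹.
  Sv = m²·s⁻².
  W = kg·m²·s⁻³.
  Combining: lm·Wb·Sv·W = cd · (kg·m²·s⁻²·A⁻¹) · (m²·s⁻²) · (kg·m²·s⁻³) = kg²·m⁶·s⁻⁷·A⁻¹·cd.
Right side:
  W = J/s (power = energy per time),
      = kg·m²·s⁻³.
  So W² = kg²·m⁴·s⁻⁶.
  lx = lm/m² (illuminance = luminous flux per area),
      = m⁻²·cd.
  Wb = V·s (flux: a volt is a weber per second),
      = kg·m²·s⁻²·A⁻¹.
  Ω = V/A (resistance = voltage per current),
      = kg·m²·s⁻³·A⁻².
  So Ω⁻¹ = kg⁻¹·m⁻²·s³·A².
  Sv = J/kg (equivalent dose = energy per mass),
      = m²·s⁻².
  lm = cd·sr = cd (luminous flux; sr is dimensionless).
  Combining: W²·A⁻²·lx·Wb·Ω⁻¹·Sv·lm = (kg²·m⁴·s⁻⁶) · A⁻² · (m⁻²·cd) · (kg·m²·s⁻²·A⁻¹) · (kg⁻¹·m⁻²·s³·A²) · (m²·s⁻²) · cd = kg²·m⁴·s⁻⁷·A⁻¹·cd².
Left is kg²·m⁶·s⁻⁷·A⁻¹·cd; right is kg²·m⁴·s⁻⁷·A⁻¹·cd² — different.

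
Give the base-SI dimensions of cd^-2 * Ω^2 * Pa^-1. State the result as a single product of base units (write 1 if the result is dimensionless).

kg·m⁵·s⁻⁴·A⁻⁴·cd⁻²

Ω = kg·m²·s⁻³·A⁻².
So Ω² = kg²·m⁴·s⁻⁶·A⁻⁴.
Pa = kg·m⁻¹·s⁻².
So Pa⁻¹ = kg⁻¹·m·s².
Combining: cd⁻²·Ω²·Pa⁻¹ = cd⁻² · (kg²·m⁴·s⁻⁶·A⁻⁴) · (kg⁻¹·m·s²) = kg·m⁵·s⁻⁴·A⁻⁴·cd⁻².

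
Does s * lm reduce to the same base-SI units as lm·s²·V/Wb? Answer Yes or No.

Left side:
  lm = cd.
  Combining: s·lm = s · cd = s·cd.
Right side:
  lm = cd·sr = cd (luminous flux; sr is dimensionless).
  Wb = V·s (flux: a volt is a weber per second),
      = kg·m²·s⁻²·A⁻¹.
  So Wb⁻¹ = kg⁻¹·m⁻²·s²·A.
  V = W/A (potential = power per current),
      = kg·m²·s⁻³·A⁻¹.
  Combining: lm·s²·Wb⁻¹·V = cd · s² · (kg⁻¹·m⁻²·s²·A) · (kg·m²·s⁻³·A⁻¹) = s·cd.
Both reduce to s·cd.

Yes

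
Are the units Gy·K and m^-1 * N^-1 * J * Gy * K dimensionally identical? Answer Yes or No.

Yes

Left side:
  Gy = J/kg (absorbed dose = energy per mass),
      = m²·s⁻².
  Combining: Gy·K = (m²·s⁻²) · K = m²·s⁻²·K.
Right side:
  N = kg·m·s⁻².
  So N⁻¹ = kg⁻¹·m⁻¹·s².
  J = kg·m²·s⁻².
  Gy = m²·s⁻².
  Combining: m⁻¹·N⁻¹·J·Gy·K = m⁻¹ · (kg⁻¹·m⁻¹·s²) · (kg·m²·s⁻²) · (m²·s⁻²) · K = m²·s⁻²·K.
Both reduce to m²·s⁻²·K.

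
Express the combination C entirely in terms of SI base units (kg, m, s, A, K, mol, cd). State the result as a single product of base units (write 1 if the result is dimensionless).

C = A·s = s·A (charge = current × time).

s·A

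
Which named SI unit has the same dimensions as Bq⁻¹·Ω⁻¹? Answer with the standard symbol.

F

Bq = 1/s = s⁻¹ (activity is decays per second).
So Bq⁻¹ = s.
Ω = V/A (resistance = voltage per current),
    = kg·m²·s⁻³·A⁻².
So Ω⁻¹ = kg⁻¹·m⁻²·s³·A².
Combining: Bq⁻¹·Ω⁻¹ = s · (kg⁻¹·m⁻²·s³·A²) = kg⁻¹·m⁻²·s⁴·A².
kg⁻¹·m⁻²·s⁴·A² is the base-SI form of the farad.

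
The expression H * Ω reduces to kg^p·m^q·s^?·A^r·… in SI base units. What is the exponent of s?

-5

H = kg·m²·s⁻²·A⁻².
Ω = kg·m²·s⁻³·A⁻².
Combining: H·Ω = (kg·m²·s⁻²·A⁻²) · (kg·m²·s⁻³·A⁻²) = kg²·m⁴·s⁻⁵·A⁻⁴.
The exponent of s is -5.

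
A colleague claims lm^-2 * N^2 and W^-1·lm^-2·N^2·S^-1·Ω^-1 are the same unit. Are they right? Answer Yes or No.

Left side:
  lm = cd·sr = cd (luminous flux; sr is dimensionless).
  So lm⁻² = cd⁻².
  N = kg·m/s² = kg·m·s⁻² (force = mass × acceleration).
  So N² = kg²·m²·s⁻⁴.
  Combining: lm⁻²·N² = cd⁻² · (kg²·m²·s⁻⁴) = kg²·m²·s⁻⁴·cd⁻².
Right side:
  W = kg·m²·s⁻³.
  So W⁻¹ = kg⁻¹·m⁻²·s³.
  lm = cd.
  So lm⁻² = cd⁻².
  N = kg·m·s⁻².
  So N² = kg²·m²·s⁻⁴.
  S = kg⁻¹·m⁻²·s³·A².
  So S⁻¹ = kg·m²·s⁻³·A⁻².
  Ω = kg·m²·s⁻³·A⁻².
  So Ω⁻¹ = kg⁻¹·m⁻²·s³·A².
  Combining: W⁻¹·lm⁻²·N²·S⁻¹·Ω⁻¹ = (kg⁻¹·m⁻²·s³) · cd⁻² · (kg²·m²·s⁻⁴) · (kg·m²·s⁻³·A⁻²) · (kg⁻¹·m⁻²·s³·A²) = kg·s⁻¹·cd⁻².
Left is kg²·m²·s⁻⁴·cd⁻²; right is kg·s⁻¹·cd⁻² — different.

No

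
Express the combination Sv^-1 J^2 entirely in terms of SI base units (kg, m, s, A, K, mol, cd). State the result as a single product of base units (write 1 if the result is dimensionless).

Sv = J/kg (equivalent dose = energy per mass),
    = m²·s⁻².
So Sv⁻¹ = m⁻²·s².
J = N·m (work = force × distance),
    = kg·m²·s⁻².
So J² = kg²·m⁴·s⁻⁴.
Combining: Sv⁻¹·J² = (m⁻²·s²) · (kg²·m⁴·s⁻⁴) = kg²·m²·s⁻².

kg²·m²·s⁻²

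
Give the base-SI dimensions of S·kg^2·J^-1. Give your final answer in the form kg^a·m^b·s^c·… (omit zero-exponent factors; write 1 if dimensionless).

m⁻⁴·s⁵·A²

S = kg⁻¹·m⁻²·s³·A².
J = kg·m²·s⁻².
So J⁻¹ = kg⁻¹·m⁻²·s².
Combining: S·kg²·J⁻¹ = (kg⁻¹·m⁻²·s³·A²) · kg² · (kg⁻¹·m⁻²·s²) = m⁻⁴·s⁵·A².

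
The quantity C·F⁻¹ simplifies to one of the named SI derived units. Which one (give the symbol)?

C = A·s = s·A (charge = current × time).
F = C/V (capacitance = charge per voltage),
    = A·s/(kg·m²·s⁻³·A⁻¹) (substituting C and V),
    = kg⁻¹·m⁻²·s⁴·A².
So F⁻¹ = kg·m²·s⁻⁴·A⁻².
Combining: C·F⁻¹ = (s·A) · (kg·m²·s⁻⁴·A⁻²) = kg·m²·s⁻³·A⁻¹.
kg·m²·s⁻³·A⁻¹ is the base-SI form of the volt.

V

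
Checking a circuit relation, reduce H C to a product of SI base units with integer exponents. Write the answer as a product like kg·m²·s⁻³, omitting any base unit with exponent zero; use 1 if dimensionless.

kg·m²·s⁻¹·A⁻¹

H = Wb/A (inductance = flux per current),
    = kg·m²·s⁻²·A⁻².
C = A·s = s·A (charge = current × time).
Combining: H·C = (kg·m²·s⁻²·A⁻²) · (s·A) = kg·m²·s⁻¹·A⁻¹.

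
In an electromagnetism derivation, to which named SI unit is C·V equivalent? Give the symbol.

J

C = s·A.
V = kg·m²·s⁻³·A⁻¹.
Combining: C·V = (s·A) · (kg·m²·s⁻³·A⁻¹) = kg·m²·s⁻².
kg·m²·s⁻² is the base-SI form of the joule.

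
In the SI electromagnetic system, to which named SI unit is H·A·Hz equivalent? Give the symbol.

H = Wb/A (inductance = flux per current),
    = kg·m²·s⁻²·A⁻².
Hz = 1/s = s⁻¹ (frequency is cycles per second).
Combining: H·A·Hz = (kg·m²·s⁻²·A⁻²) · A · s⁻¹ = kg·m²·s⁻³·A⁻¹.
kg·m²·s⁻³·A⁻¹ is the base-SI form of the volt.

V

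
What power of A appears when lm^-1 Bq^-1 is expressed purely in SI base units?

lm = cd.
So lm⁻¹ = cd⁻¹.
Bq = s⁻¹.
So Bq⁻¹ = s.
Combining: lm⁻¹·Bq⁻¹ = cd⁻¹ · s = s·cd⁻¹.
The exponent of A is 0.

0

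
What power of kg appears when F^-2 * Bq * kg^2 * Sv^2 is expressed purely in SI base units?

F = kg⁻¹·m⁻²·s⁴·A².
So F⁻² = kg²·m⁴·s⁻⁸·A⁻⁴.
Bq = s⁻¹.
Sv = m²·s⁻².
So Sv² = m⁴·s⁻⁴.
Combining: F⁻²·Bq·kg²·Sv² = (kg²·m⁴·s⁻⁸·A⁻⁴) · s⁻¹ · kg² · (m⁴·s⁻⁴) = kg⁴·m⁸·s⁻¹³·A⁻⁴.
The exponent of kg is 4.

4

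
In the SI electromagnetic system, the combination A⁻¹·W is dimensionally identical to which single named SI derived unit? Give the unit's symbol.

V

W = kg·m²·s⁻³.
Combining: A⁻¹·W = A⁻¹ · (kg·m²·s⁻³) = kg·m²·s⁻³·A⁻¹.
kg·m²·s⁻³·A⁻¹ is the base-SI form of the volt.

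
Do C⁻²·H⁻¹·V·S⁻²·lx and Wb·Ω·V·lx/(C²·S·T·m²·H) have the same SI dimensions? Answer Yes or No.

Left side:
  C = s·A.
  So C⁻² = s⁻²·A⁻².
  H = kg·m²·s⁻²·A⁻².
  So H⁻¹ = kg⁻¹·m⁻²·s²·A².
  V = kg·m²·s⁻³·A⁻¹.
  S = kg⁻¹·m⁻²·s³·A².
  So S⁻² = kg²·m⁴·s⁻⁶·A⁻⁴.
  lx = m⁻²·cd.
  Combining: C⁻²·H⁻¹·V·S⁻²·lx = (s⁻²·A⁻²) · (kg⁻¹·m⁻²·s²·A²) · (kg·m²·s⁻³·A⁻¹) · (kg²·m⁴·s⁻⁶·A⁻⁴) · (m⁻²·cd) = kg²·m²·s⁻⁹·A⁻⁵·cd.
Right side:
  C = s·A.
  So C⁻² = s⁻²·A⁻².
  S = kg⁻¹·m⁻²·s³·A².
  So S⁻¹ = kg·m²·s⁻³·A⁻².
  Wb = kg·m²·s⁻²·A⁻¹.
  Ω = kg·m²·s⁻³·A⁻².
  V = kg·m²·s⁻³·A⁻¹.
  lx = m⁻²·cd.
  T = kg·s⁻²·A⁻¹.
  So T⁻¹ = kg⁻¹·s²·A.
  H = kg·m²·s⁻²·A⁻².
  So H⁻¹ = kg⁻¹·m⁻²·s²·A².
  Combining: C⁻²·S⁻¹·Wb·Ω·V·lx·T⁻¹·m⁻²·H⁻¹ = (s⁻²·A⁻²) · (kg·m²·s⁻³·A⁻²) · (kg·m²·s⁻²·A⁻¹) · (kg·m²·s⁻³·A⁻²) · (kg·m²·s⁻³·A⁻¹) · (m⁻²·cd) · (kg⁻¹·s²·A) · m⁻² · (kg⁻¹·m⁻²·s²·A²) = kg²·m²·s⁻⁹·A⁻⁵·cd.
Both reduce to kg²·m²·s⁻⁹·A⁻⁵·cd.

Yes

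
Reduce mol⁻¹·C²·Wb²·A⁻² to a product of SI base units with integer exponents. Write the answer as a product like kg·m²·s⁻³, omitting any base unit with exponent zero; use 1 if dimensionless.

kg²·m⁴·s⁻²·A⁻²·mol⁻¹

C = s·A.
So C² = s²·A².
Wb = kg·m²·s⁻²·A⁻¹.
So Wb² = kg²·m⁴·s⁻⁴·A⁻².
Combining: mol⁻¹·C²·Wb²·A⁻² = mol⁻¹ · (s²·A²) · (kg²·m⁴·s⁻⁴·A⁻²) · A⁻² = kg²·m⁴·s⁻²·A⁻²·mol⁻¹.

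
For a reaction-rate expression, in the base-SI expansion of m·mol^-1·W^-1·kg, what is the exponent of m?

W = J/s (power = energy per time),
    = kg·m²·s⁻³.
So W⁻¹ = kg⁻¹·m⁻²·s³.
Combining: m·mol⁻¹·W⁻¹·kg = m · mol⁻¹ · (kg⁻¹·m⁻²·s³) · kg = m⁻¹·s³·mol⁻¹.
The exponent of m is -1.

-1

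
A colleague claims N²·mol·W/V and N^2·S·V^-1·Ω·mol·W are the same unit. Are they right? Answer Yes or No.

Left side:
  V = W/A (potential = power per current),
      = kg·m²·s⁻³·A⁻¹.
  So V⁻¹ = kg⁻¹·m⁻²·s³·A.
  N = kg·m/s² = kg·m·s⁻² (force = mass × acceleration).
  So N² = kg²·m²·s⁻⁴.
  W = J/s (power = energy per time),
      = kg·m²·s⁻³.
  Combining: V⁻¹·N²·mol·W = (kg⁻¹·m⁻²·s³·A) · (kg²·m²·s⁻⁴) · mol · (kg·m²·s⁻³) = kg²·m²·s⁻⁴·A·mol.
Right side:
  N = kg·m/s² = kg·m·s⁻² (force = mass × acceleration).
  So N² = kg²·m²·s⁻⁴.
  S = 1/Ω (conductance is reciprocal resistance),
      = kg⁻¹·m⁻²·s³·A².
  V = W/A (potential = power per current),
      = kg·m²·s⁻³·A⁻¹.
  So V⁻¹ = kg⁻¹·m⁻²·s³·A.
  Ω = V/A (resistance = voltage per current),
      = kg·m²·s⁻³·A⁻².
  W = J/s (power = energy per time),
      = kg·m²·s⁻³.
  Combining: N²·S·V⁻¹·Ω·mol·W = (kg²·m²·s⁻⁴) · (kg⁻¹·m⁻²·s³·A²) · (kg⁻¹·m⁻²·s³·A) · (kg·m²·s⁻³·A⁻²) · mol · (kg·m²·s⁻³) = kg²·m²·s⁻⁴·A·mol.
Both reduce to kg²·m²·s⁻⁴·A·mol.

Yes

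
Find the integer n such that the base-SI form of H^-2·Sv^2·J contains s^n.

-2

H = Wb/A (inductance = flux per current),
    = kg·m²·s⁻²·A⁻².
So H⁻² = kg⁻²·m⁻⁴·s⁴·A⁴.
Sv = J/kg (equivalent dose = energy per mass),
    = m²·s⁻².
So Sv² = m⁴·s⁻⁴.
J = N·m (work = force × distance),
    = kg·m²·s⁻².
Combining: H⁻²·Sv²·J = (kg⁻²·m⁻⁴·s⁴·A⁴) · (m⁴·s⁻⁴) · (kg·m²·s⁻²) = kg⁻¹·m²·s⁻²·A⁴.
The exponent of s is -2.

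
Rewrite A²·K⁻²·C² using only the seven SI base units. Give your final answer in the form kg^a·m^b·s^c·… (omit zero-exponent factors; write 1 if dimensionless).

C = A·s = s·A (charge = current × time).
So C² = s²·A².
Combining: A²·K⁻²·C² = A² · K⁻² · (s²·A²) = s²·A⁴·K⁻².

s²·A⁴·K⁻²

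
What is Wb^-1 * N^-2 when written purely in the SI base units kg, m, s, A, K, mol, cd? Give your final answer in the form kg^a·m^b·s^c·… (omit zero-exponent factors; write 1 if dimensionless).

kg⁻³·m⁻⁴·s⁶·A

Wb = kg·m²·s⁻²·A⁻¹.
So Wb⁻¹ = kg⁻¹·m⁻²·s²·A.
N = kg·m·s⁻².
So N⁻² = kg⁻²·m⁻²·s⁴.
Combining: Wb⁻¹·N⁻² = (kg⁻¹·m⁻²·s²·A) · (kg⁻²·m⁻²·s⁴) = kg⁻³·m⁻⁴·s⁶·A.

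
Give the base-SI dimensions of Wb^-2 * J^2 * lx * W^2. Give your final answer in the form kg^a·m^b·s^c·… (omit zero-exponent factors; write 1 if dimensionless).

kg²·m²·s⁻⁶·A²·cd

Wb = V·s (flux: a volt is a weber per second),
    = kg·m²·s⁻²·A⁻¹.
So Wb⁻² = kg⁻²·m⁻⁴·s⁴·A².
J = N·m (work = force × distance),
    = kg·m²·s⁻².
So J² = kg²·m⁴·s⁻⁴.
lx = lm/m² (illuminance = luminous flux per area),
    = m⁻²·cd.
W = J/s (power = energy per time),
    = kg·m²·s⁻³.
So W² = kg²·m⁴·s⁻⁶.
Combining: Wb⁻²·J²·lx·W² = (kg⁻²·m⁻⁴·s⁴·A²) · (kg²·m⁴·s⁻⁴) · (m⁻²·cd) · (kg²·m⁴·s⁻⁶) = kg²·m²·s⁻⁶·A²·cd.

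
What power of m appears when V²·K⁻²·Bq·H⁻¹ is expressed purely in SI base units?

2

V = kg·m²·s⁻³·A⁻¹.
So V² = kg²·m⁴·s⁻⁶·A⁻².
Bq = s⁻¹.
H = kg·m²·s⁻²·A⁻².
So H⁻¹ = kg⁻¹·m⁻²·s²·A².
Combining: V²·K⁻²·Bq·H⁻¹ = (kg²·m⁴·s⁻⁶·A⁻²) · K⁻² · s⁻¹ · (kg⁻¹·m⁻²·s²·A²) = kg·m²·s⁻⁵·K⁻².
The exponent of m is 2.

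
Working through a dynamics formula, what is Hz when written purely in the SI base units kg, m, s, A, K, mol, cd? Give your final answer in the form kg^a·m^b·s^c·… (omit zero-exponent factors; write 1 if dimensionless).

s⁻¹

Hz = s⁻¹.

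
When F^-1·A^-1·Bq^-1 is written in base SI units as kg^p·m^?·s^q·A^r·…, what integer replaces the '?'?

F = kg⁻¹·m⁻²·s⁴·A².
So F⁻¹ = kg·m²·s⁻⁴·A⁻².
Bq = s⁻¹.
So Bq⁻¹ = s.
Combining: F⁻¹·A⁻¹·Bq⁻¹ = (kg·m²·s⁻⁴·A⁻²) · A⁻¹ · s = kg·m²·s⁻³·A⁻³.
The exponent of m is 2.

2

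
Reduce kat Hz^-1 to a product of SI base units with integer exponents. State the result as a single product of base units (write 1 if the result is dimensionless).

kat = mol/s = s⁻¹·mol (catalytic activity).
Hz = 1/s = s⁻¹ (frequency is cycles per second).
So Hz⁻¹ = s.
Combining: kat·Hz⁻¹ = (s⁻¹·mol) · s = mol.

mol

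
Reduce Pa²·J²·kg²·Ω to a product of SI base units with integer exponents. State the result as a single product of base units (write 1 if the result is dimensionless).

Pa = kg·m⁻¹·s⁻².
So Pa² = kg²·m⁻²·s⁻⁴.
J = kg·m²·s⁻².
So J² = kg²·m⁴·s⁻⁴.
Ω = kg·m²·s⁻³·A⁻².
Combining: Pa²·J²·kg²·Ω = (kg²·m⁻²·s⁻⁴) · (kg²·m⁴·s⁻⁴) · kg² · (kg·m²·s⁻³·A⁻²) = kg⁷·m⁴·s⁻¹¹·A⁻².

kg⁷·m⁴·s⁻¹¹·A⁻²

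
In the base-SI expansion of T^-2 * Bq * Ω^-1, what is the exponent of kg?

T = Wb/m² (flux density = flux per area),
    = kg·s⁻²·A⁻¹.
So T⁻² = kg⁻²·s⁴·A².
Bq = 1/s = s⁻¹ (activity is decays per second).
Ω = V/A (resistance = voltage per current),
    = kg·m²·s⁻³·A⁻².
So Ω⁻¹ = kg⁻¹·m⁻²·s³·A².
Combining: T⁻²·Bq·Ω⁻¹ = (kg⁻²·s⁴·A²) · s⁻¹ · (kg⁻¹·m⁻²·s³·A²) = kg⁻³·m⁻²·s⁶·A⁴.
The exponent of kg is -3.

-3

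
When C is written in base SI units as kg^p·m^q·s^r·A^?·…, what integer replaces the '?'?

1

C = s·A.
The exponent of A is 1.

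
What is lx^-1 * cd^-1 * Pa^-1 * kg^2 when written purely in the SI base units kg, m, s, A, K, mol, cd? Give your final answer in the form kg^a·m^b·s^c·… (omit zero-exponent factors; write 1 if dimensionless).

kg·m³·s²·cd⁻²

lx = m⁻²·cd.
So lx⁻¹ = m²·cd⁻¹.
Pa = kg·m⁻¹·s⁻².
So Pa⁻¹ = kg⁻¹·m·s².
Combining: lx⁻¹·cd⁻¹·Pa⁻¹·kg² = (m²·cd⁻¹) · cd⁻¹ · (kg⁻¹·m·s²) · kg² = kg·m³·s²·cd⁻².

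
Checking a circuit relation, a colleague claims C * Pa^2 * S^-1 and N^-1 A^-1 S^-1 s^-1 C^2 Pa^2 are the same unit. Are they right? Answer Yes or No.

No

Left side:
  C = A·s = s·A (charge = current × time).
  Pa = N/m² (pressure = force per area),
      = kg·m⁻¹·s⁻².
  So Pa² = kg²·m⁻²·s⁻⁴.
  S = 1/Ω (conductance is reciprocal resistance),
      = kg⁻¹·m⁻²·s³·A².
  So S⁻¹ = kg·m²·s⁻³·A⁻².
  Combining: C·Pa²·S⁻¹ = (s·A) · (kg²·m⁻²·s⁻⁴) · (kg·m²·s⁻³·A⁻²) = kg³·s⁻⁶·A⁻¹.
Right side:
  N = kg·m/s² = kg·m·s⁻² (force = mass × acceleration).
  So N⁻¹ = kg⁻¹·m⁻¹·s².
  S = 1/Ω (conductance is reciprocal resistance),
      = kg⁻¹·m⁻²·s³·A².
  So S⁻¹ = kg·m²·s⁻³·A⁻².
  C = A·s = s·A (charge = current × time).
  So C² = s²·A².
  Pa = N/m² (pressure = force per area),
      = kg·m⁻¹·s⁻².
  So Pa² = kg²·m⁻²·s⁻⁴.
  Combining: N⁻¹·A⁻¹·S⁻¹·s⁻¹·C²·Pa² = (kg⁻¹·m⁻¹·s²) · A⁻¹ · (kg·m²·s⁻³·A⁻²) · s⁻¹ · (s²·A²) · (kg²·m⁻²·s⁻⁴) = kg²·m⁻¹·s⁻⁴·A⁻¹.
Left is kg³·s⁻⁶·A⁻¹; right is kg²·m⁻¹·s⁻⁴·A⁻¹ — different.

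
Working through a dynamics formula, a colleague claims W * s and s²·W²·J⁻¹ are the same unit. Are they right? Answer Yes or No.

Yes

Left side:
  W = J/s (power = energy per time),
      = kg·m²·s⁻³.
  Combining: W·s = (kg·m²·s⁻³) · s = kg·m²·s⁻².
Right side:
  W = J/s (power = energy per time),
      = kg·m²·s⁻³.
  So W² = kg²·m⁴·s⁻⁶.
  J = N·m (work = force × distance),
      = kg·m²·s⁻².
  So J⁻¹ = kg⁻¹·m⁻²·s².
  Combining: s²·W²·J⁻¹ = s² · (kg²·m⁴·s⁻⁶) · (kg⁻¹·m⁻²·s²) = kg·m²·s⁻².
Both reduce to kg·m²·s⁻².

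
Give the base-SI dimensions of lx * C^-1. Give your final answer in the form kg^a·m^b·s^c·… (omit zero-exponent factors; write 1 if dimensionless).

m⁻²·s⁻¹·A⁻¹·cd

lx = lm/m² (illuminance = luminous flux per area),
    = m⁻²·cd.
C = A·s = s·A (charge = current × time).
So C⁻¹ = s⁻¹·A⁻¹.
Combining: lx·C⁻¹ = (m⁻²·cd) · (s⁻¹·A⁻¹) = m⁻²·s⁻¹·A⁻¹·cd.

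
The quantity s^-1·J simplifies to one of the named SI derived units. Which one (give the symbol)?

W

J = N·m (work = force × distance),
    = kg·m²·s⁻².
Combining: s⁻¹·J = s⁻¹ · (kg·m²·s⁻²) = kg·m²·s⁻³.
kg·m²·s⁻³ is the base-SI form of the watt.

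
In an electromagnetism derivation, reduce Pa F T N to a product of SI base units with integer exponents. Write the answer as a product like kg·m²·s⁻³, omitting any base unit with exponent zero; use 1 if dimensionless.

Pa = kg·m⁻¹·s⁻².
F = kg⁻¹·m⁻²·s⁴·A².
T = kg·s⁻²·A⁻¹.
N = kg·m·s⁻².
Combining: Pa·F·T·N = (kg·m⁻¹·s⁻²) · (kg⁻¹·m⁻²·s⁴·A²) · (kg·s⁻²·A⁻¹) · (kg·m·s⁻²) = kg²·m⁻²·s⁻²·A.

kg²·m⁻²·s⁻²·A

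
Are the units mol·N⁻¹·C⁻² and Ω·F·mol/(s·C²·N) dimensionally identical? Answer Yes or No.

Yes

Left side:
  N = kg·m/s² = kg·m·s⁻² (force = mass × acceleration).
  So N⁻¹ = kg⁻¹·m⁻¹·s².
  C = A·s = s·A (charge = current × time).
  So C⁻² = s⁻²·A⁻².
  Combining: mol·N⁻¹·C⁻² = mol · (kg⁻¹·m⁻¹·s²) · (s⁻²·A⁻²) = kg⁻¹·m⁻¹·A⁻²·mol.
Right side:
  Ω = V/A (resistance = voltage per current),
      = kg·m²·s⁻³·A⁻².
  F = C/V (capacitance = charge per voltage),
      = A·s/(kg·m²·s⁻³·A⁻¹) (substituting C and V),
      = kg⁻¹·m⁻²·s⁴·A².
  C = A·s = s·A (charge = current × time).
  So C⁻² = s⁻²·A⁻².
  N = kg·m/s² = kg·m·s⁻² (force = mass × acceleration).
  So N⁻¹ = kg⁻¹·m⁻¹·s².
  Combining: Ω·s⁻¹·F·C⁻²·N⁻¹·mol = (kg·m²·s⁻³·A⁻²) · s⁻¹ · (kg⁻¹·m⁻²·s⁴·A²) · (s⁻²·A⁻²) · (kg⁻¹·m⁻¹·s²) · mol = kg⁻¹·m⁻¹·A⁻²·mol.
Both reduce to kg⁻¹·m⁻¹·A⁻²·mol.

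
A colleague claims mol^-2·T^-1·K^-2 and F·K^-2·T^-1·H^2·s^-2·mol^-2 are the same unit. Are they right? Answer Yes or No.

No

Left side:
  T = Wb/m² (flux density = flux per area),
      = kg·s⁻²·A⁻¹.
  So T⁻¹ = kg⁻¹·s²·A.
  Combining: mol⁻²·T⁻¹·K⁻² = mol⁻² · (kg⁻¹·s²·A) · K⁻² = kg⁻¹·s²·A·K⁻²·mol⁻².
Right side:
  F = kg⁻¹·m⁻²·s⁴·A².
  T = kg·s⁻²·A⁻¹.
  So T⁻¹ = kg⁻¹·s²·A.
  H = kg·m²·s⁻²·A⁻².
  So H² = kg²·m⁴·s⁻⁴·A⁻⁴.
  Combining: F·K⁻²·T⁻¹·H²·s⁻²·mol⁻² = (kg⁻¹·m⁻²·s⁴·A²) · K⁻² · (kg⁻¹·s²·A) · (kg²·m⁴·s⁻⁴·A⁻⁴) · s⁻² · mol⁻² = m²·A⁻¹·K⁻²·mol⁻².
Left is kg⁻¹·s²·A·K⁻²·mol⁻²; right is m²·A⁻¹·K⁻²·mol⁻² — different.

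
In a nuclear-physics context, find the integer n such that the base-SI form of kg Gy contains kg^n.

Gy = m²·s⁻².
Combining: kg·Gy = kg · (m²·s⁻²) = kg·m²·s⁻².
The exponent of kg is 1.

1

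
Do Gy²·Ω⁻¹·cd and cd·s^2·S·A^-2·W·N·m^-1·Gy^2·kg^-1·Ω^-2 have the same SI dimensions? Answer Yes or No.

Left side:
  Gy = J/kg (absorbed dose = energy per mass),
      = m²·s⁻².
  So Gy² = m⁴·s⁻⁴.
  Ω = V/A (resistance = voltage per current),
      = kg·m²·s⁻³·A⁻².
  So Ω⁻¹ = kg⁻¹·m⁻²·s³·A².
  Combining: Gy²·Ω⁻¹·cd = (m⁴·s⁻⁴) · (kg⁻¹·m⁻²·s³·A²) · cd = kg⁻¹·m²·s⁻¹·A²·cd.
Right side:
  S = 1/Ω (conductance is reciprocal resistance),
      = kg⁻¹·m⁻²·s³·A².
  W = J/s (power = energy per time),
      = kg·m²·s⁻³.
  N = kg·m/s² = kg·m·s⁻² (force = mass × acceleration).
  Gy = J/kg (absorbed dose = energy per mass),
      = m²·s⁻².
  So Gy² = m⁴·s⁻⁴.
  Ω = V/A (resistance = voltage per current),
      = kg·m²·s⁻³·A⁻².
  So Ω⁻² = kg⁻²·m⁻⁴·s⁶·A⁴.
  Combining: cd·s²·S·A⁻²·W·N·m⁻¹·Gy²·kg⁻¹·Ω⁻² = cd · s² · (kg⁻¹·m⁻²·s³·A²) · A⁻² · (kg·m²·s⁻³) · (kg·m·s⁻²) · m⁻¹ · (m⁴·s⁻⁴) · kg⁻¹ · (kg⁻²·m⁻⁴·s⁶·A⁴) = kg⁻²·s²·A⁴·cd.
Left is kg⁻¹·m²·s⁻¹·A²·cd; right is kg⁻²·s²·A⁴·cd — different.

No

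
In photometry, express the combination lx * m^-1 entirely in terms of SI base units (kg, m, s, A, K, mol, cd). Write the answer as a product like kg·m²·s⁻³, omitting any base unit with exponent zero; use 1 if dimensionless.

m⁻³·cd

lx = lm/m² (illuminance = luminous flux per area),
    = m⁻²·cd.
Combining: lx·m⁻¹ = (m⁻²·cd) · m⁻¹ = m⁻³·cd.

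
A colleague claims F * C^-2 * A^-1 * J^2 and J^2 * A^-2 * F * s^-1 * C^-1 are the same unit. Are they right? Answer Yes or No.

Left side:
  F = kg⁻¹·m⁻²·s⁴·A².
  C = s·A.
  So C⁻² = s⁻²·A⁻².
  J = kg·m²·s⁻².
  So J² = kg²·m⁴·s⁻⁴.
  Combining: F·C⁻²·A⁻¹·J² = (kg⁻¹·m⁻²·s⁴·A²) · (s⁻²·A⁻²) · A⁻¹ · (kg²·m⁴·s⁻⁴) = kg·m²·s⁻²·A⁻¹.
Right side:
  J = kg·m²·s⁻².
  So J² = kg²·m⁴·s⁻⁴.
  F = kg⁻¹·m⁻²·s⁴·A².
  C = s·A.
  So C⁻¹ = s⁻¹·A⁻¹.
  Combining: J²·A⁻²·F·s⁻¹·C⁻¹ = (kg²·m⁴·s⁻⁴) · A⁻² · (kg⁻¹·m⁻²·s⁴·A²) · s⁻¹ · (s⁻¹·A⁻¹) = kg·m²·s⁻²·A⁻¹.
Both reduce to kg·m²·s⁻²·A⁻¹.

Yes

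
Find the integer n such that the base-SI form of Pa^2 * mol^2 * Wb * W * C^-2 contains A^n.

Pa = kg·m⁻¹·s⁻².
So Pa² = kg²·m⁻²·s⁻⁴.
Wb = kg·m²·s⁻²·A⁻¹.
W = kg·m²·s⁻³.
C = s·A.
So C⁻² = s⁻²·A⁻².
Combining: Pa²·mol²·Wb·W·C⁻² = (kg²·m⁻²·s⁻⁴) · mol² · (kg·m²·s⁻²·A⁻¹) · (kg·m²·s⁻³) · (s⁻²·A⁻²) = kg⁴·m²·s⁻¹¹·A⁻³·mol².
The exponent of A is -3.

-3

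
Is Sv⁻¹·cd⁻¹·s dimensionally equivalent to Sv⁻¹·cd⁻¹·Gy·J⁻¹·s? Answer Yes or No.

Left side:
  Sv = m²·s⁻².
  So Sv⁻¹ = m⁻²·s².
  Combining: Sv⁻¹·cd⁻¹·s = (m⁻²·s²) · cd⁻¹ · s = m⁻²·s³·cd⁻¹.
Right side:
  Sv = J/kg (equivalent dose = energy per mass),
      = m²·s⁻².
  So Sv⁻¹ = m⁻²·s².
  Gy = J/kg (absorbed dose = energy per mass),
      = m²·s⁻².
  J = N·m (work = force × distance),
      = kg·m²·s⁻².
  So J⁻¹ = kg⁻¹·m⁻²·s².
  Combining: Sv⁻¹·cd⁻¹·Gy·J⁻¹·s = (m⁻²·s²) · cd⁻¹ · (m²·s⁻²) · (kg⁻¹·m⁻²·s²) · s = kg⁻¹·m⁻²·s³·cd⁻¹.
Left is m⁻²·s³·cd⁻¹; right is kg⁻¹·m⁻²·s³·cd⁻¹ — different.

No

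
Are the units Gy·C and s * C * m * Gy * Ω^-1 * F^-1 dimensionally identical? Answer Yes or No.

No

Left side:
  Gy = m²·s⁻².
  C = s·A.
  Combining: Gy·C = (m²·s⁻²) · (s·A) = m²·s⁻¹·A.
Right side:
  C = s·A.
  Gy = m²·s⁻².
  Ω = kg·m²·s⁻³·A⁻².
  So Ω⁻¹ = kg⁻¹·m⁻²·s³·A².
  F = kg⁻¹·m⁻²·s⁴·A².
  So F⁻¹ = kg·m²·s⁻⁴·A⁻².
  Combining: s·C·m·Gy·Ω⁻¹·F⁻¹ = s · (s·A) · m · (m²·s⁻²) · (kg⁻¹·m⁻²·s³·A²) · (kg·m²·s⁻⁴·A⁻²) = m³·s⁻¹·A.
Left is m²·s⁻¹·A; right is m³·s⁻¹·A — different.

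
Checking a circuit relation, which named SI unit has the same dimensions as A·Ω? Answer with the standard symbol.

V

Ω = kg·m²·s⁻³·A⁻².
Combining: A·Ω = A · (kg·m²·s⁻³·A⁻²) = kg·m²·s⁻³·A⁻¹.
kg·m²·s⁻³·A⁻¹ is the base-SI form of the volt.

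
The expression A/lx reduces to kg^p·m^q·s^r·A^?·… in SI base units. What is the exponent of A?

1

lx = lm/m² (illuminance = luminous flux per area),
    = m⁻²·cd.
So lx⁻¹ = m²·cd⁻¹.
Combining: A·lx⁻¹ = A · (m²·cd⁻¹) = m²·A·cd⁻¹.
The exponent of A is 1.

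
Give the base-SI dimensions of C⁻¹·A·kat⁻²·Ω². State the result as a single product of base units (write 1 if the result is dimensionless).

kg²·m⁴·s⁻⁵·A⁻⁴·mol⁻²

C = s·A.
So C⁻¹ = s⁻¹·A⁻¹.
kat = s⁻¹·mol.
So kat⁻² = s²·mol⁻².
Ω = kg·m²·s⁻³·A⁻².
So Ω² = kg²·m⁴·s⁻⁶·A⁻⁴.
Combining: C⁻¹·A·kat⁻²·Ω² = (s⁻¹·A⁻¹) · A · (s²·mol⁻²) · (kg²·m⁴·s⁻⁶·A⁻⁴) = kg²·m⁴·s⁻⁵·A⁻⁴·mol⁻².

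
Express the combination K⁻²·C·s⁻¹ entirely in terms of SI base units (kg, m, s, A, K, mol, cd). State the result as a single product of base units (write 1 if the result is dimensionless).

A·K⁻²

C = A·s = s·A (charge = current × time).
Combining: K⁻²·C·s⁻¹ = K⁻² · (s·A) · s⁻¹ = A·K⁻².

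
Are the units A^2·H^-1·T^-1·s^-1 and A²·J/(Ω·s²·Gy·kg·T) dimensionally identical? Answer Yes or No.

Left side:
  H = Wb/A (inductance = flux per current),
      = kg·m²·s⁻²·A⁻².
  So H⁻¹ = kg⁻¹·m⁻²·s²·A².
  T = Wb/m² (flux density = flux per area),
      = kg·s⁻²·A⁻¹.
  So T⁻¹ = kg⁻¹·s²·A.
  Combining: A²·H⁻¹·T⁻¹·s⁻¹ = A² · (kg⁻¹·m⁻²·s²·A²) · (kg⁻¹·s²·A) · s⁻¹ = kg⁻²·m⁻²·s³·A⁵.
Right side:
  Ω = V/A (resistance = voltage per current),
      = kg·m²·s⁻³·A⁻².
  So Ω⁻¹ = kg⁻¹·m⁻²·s³·A².
  Gy = J/kg (absorbed dose = energy per mass),
      = m²·s⁻².
  So Gy⁻¹ = m⁻²·s².
  J = N·m (work = force × distance),
      = kg·m²·s⁻².
  T = Wb/m² (flux density = flux per area),
      = kg·s⁻²·A⁻¹.
  So T⁻¹ = kg⁻¹·s²·A.
  Combining: Ω⁻¹·s⁻²·Gy⁻¹·A²·kg⁻¹·J·T⁻¹ = (kg⁻¹·m⁻²·s³·A²) · s⁻² · (m⁻²·s²) · A² · kg⁻¹ · (kg·m²·s⁻²) · (kg⁻¹·s²·A) = kg⁻²·m⁻²·s³·A⁵.
Both reduce to kg⁻²·m⁻²·s³·A⁵.

Yes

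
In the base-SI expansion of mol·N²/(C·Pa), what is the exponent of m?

C = A·s = s·A (charge = current × time).
So C⁻¹ = s⁻¹·A⁻¹.
Pa = N/m² (pressure = force per area),
    = kg·m⁻¹·s⁻².
So Pa⁻¹ = kg⁻¹·m·s².
N = kg·m/s² = kg·m·s⁻² (force = mass × acceleration).
So N² = kg²·m²·s⁻⁴.
Combining: C⁻¹·mol·Pa⁻¹·N² = (s⁻¹·A⁻¹) · mol · (kg⁻¹·m·s²) · (kg²·m²·s⁻⁴) = kg·m³·s⁻³·A⁻¹·mol.
The exponent of m is 3.

3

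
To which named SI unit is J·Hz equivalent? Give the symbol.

J = N·m (work = force × distance),
    = kg·m²·s⁻².
Hz = 1/s = s⁻¹ (frequency is cycles per second).
Combining: J·Hz = (kg·m²·s⁻²) · s⁻¹ = kg·m²·s⁻³.
kg·m²·s⁻³ is the base-SI form of the watt.

W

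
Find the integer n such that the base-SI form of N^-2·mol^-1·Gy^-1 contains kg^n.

N = kg·m·s⁻².
So N⁻² = kg⁻²·m⁻²·s⁴.
Gy = m²·s⁻².
So Gy⁻¹ = m⁻²·s².
Combining: N⁻²·mol⁻¹·Gy⁻¹ = (kg⁻²·m⁻²·s⁴) · mol⁻¹ · (m⁻²·s²) = kg⁻²·m⁻⁴·s⁶·mol⁻¹.
The exponent of kg is -2.

-2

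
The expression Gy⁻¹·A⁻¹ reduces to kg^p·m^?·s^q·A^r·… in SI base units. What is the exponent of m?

-2

Gy = J/kg (absorbed dose = energy per mass),
    = m²·s⁻².
So Gy⁻¹ = m⁻²·s².
Combining: Gy⁻¹·A⁻¹ = (m⁻²·s²) · A⁻¹ = m⁻²·s²·A⁻¹.
The exponent of m is -2.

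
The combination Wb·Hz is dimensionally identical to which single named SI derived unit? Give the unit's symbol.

V

Wb = kg·m²·s⁻²·A⁻¹.
Hz = s⁻¹.
Combining: Wb·Hz = (kg·m²·s⁻²·A⁻¹) · s⁻¹ = kg·m²·s⁻³·A⁻¹.
kg·m²·s⁻³·A⁻¹ is the base-SI form of the volt.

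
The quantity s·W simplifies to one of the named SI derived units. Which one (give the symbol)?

W = J/s (power = energy per time),
    = kg·m²·s⁻³.
Combining: s·W = s · (kg·m²·s⁻³) = kg·m²·s⁻².
kg·m²·s⁻² is the base-SI form of the joule.

J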